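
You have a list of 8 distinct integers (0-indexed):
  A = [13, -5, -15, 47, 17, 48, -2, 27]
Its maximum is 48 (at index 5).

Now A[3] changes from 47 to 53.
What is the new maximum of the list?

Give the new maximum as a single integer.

Old max = 48 (at index 5)
Change: A[3] 47 -> 53
Changed element was NOT the old max.
  New max = max(old_max, new_val) = max(48, 53) = 53

Answer: 53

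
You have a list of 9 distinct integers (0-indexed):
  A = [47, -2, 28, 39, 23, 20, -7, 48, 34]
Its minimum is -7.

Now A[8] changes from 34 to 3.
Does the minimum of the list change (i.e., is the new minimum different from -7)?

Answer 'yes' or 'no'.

Old min = -7
Change: A[8] 34 -> 3
Changed element was NOT the min; min changes only if 3 < -7.
New min = -7; changed? no

Answer: no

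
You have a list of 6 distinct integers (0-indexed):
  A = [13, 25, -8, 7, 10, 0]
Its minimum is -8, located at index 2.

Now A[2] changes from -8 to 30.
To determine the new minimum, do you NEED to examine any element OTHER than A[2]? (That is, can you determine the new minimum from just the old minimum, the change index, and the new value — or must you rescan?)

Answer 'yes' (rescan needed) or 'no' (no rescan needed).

Old min = -8 at index 2
Change at index 2: -8 -> 30
Index 2 WAS the min and new value 30 > old min -8. Must rescan other elements to find the new min.
Needs rescan: yes

Answer: yes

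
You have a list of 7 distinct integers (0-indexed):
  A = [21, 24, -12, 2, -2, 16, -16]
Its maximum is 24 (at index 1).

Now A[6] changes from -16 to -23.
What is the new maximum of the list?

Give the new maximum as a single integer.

Old max = 24 (at index 1)
Change: A[6] -16 -> -23
Changed element was NOT the old max.
  New max = max(old_max, new_val) = max(24, -23) = 24

Answer: 24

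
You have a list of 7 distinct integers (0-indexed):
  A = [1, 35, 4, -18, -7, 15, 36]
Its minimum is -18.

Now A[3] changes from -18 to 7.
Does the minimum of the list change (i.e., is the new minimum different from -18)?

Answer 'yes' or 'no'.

Old min = -18
Change: A[3] -18 -> 7
Changed element was the min; new min must be rechecked.
New min = -7; changed? yes

Answer: yes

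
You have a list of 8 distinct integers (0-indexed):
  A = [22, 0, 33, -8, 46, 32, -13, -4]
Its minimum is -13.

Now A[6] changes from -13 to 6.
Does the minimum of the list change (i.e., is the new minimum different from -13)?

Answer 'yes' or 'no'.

Old min = -13
Change: A[6] -13 -> 6
Changed element was the min; new min must be rechecked.
New min = -8; changed? yes

Answer: yes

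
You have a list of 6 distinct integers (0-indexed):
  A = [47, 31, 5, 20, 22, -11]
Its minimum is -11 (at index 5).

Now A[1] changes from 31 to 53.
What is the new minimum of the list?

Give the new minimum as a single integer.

Answer: -11

Derivation:
Old min = -11 (at index 5)
Change: A[1] 31 -> 53
Changed element was NOT the old min.
  New min = min(old_min, new_val) = min(-11, 53) = -11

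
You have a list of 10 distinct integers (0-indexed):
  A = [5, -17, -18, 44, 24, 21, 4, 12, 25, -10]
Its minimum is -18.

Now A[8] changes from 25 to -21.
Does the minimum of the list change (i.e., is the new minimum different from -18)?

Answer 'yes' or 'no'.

Old min = -18
Change: A[8] 25 -> -21
Changed element was NOT the min; min changes only if -21 < -18.
New min = -21; changed? yes

Answer: yes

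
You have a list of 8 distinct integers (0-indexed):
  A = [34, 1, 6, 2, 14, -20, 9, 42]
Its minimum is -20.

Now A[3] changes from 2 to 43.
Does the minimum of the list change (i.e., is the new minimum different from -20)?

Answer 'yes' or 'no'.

Answer: no

Derivation:
Old min = -20
Change: A[3] 2 -> 43
Changed element was NOT the min; min changes only if 43 < -20.
New min = -20; changed? no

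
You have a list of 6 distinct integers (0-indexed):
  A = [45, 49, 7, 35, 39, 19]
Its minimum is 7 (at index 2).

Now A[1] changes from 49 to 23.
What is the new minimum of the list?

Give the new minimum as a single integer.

Answer: 7

Derivation:
Old min = 7 (at index 2)
Change: A[1] 49 -> 23
Changed element was NOT the old min.
  New min = min(old_min, new_val) = min(7, 23) = 7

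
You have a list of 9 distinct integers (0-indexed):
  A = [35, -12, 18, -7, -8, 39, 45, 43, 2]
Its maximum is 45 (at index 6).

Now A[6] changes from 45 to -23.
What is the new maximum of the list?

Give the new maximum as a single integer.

Old max = 45 (at index 6)
Change: A[6] 45 -> -23
Changed element WAS the max -> may need rescan.
  Max of remaining elements: 43
  New max = max(-23, 43) = 43

Answer: 43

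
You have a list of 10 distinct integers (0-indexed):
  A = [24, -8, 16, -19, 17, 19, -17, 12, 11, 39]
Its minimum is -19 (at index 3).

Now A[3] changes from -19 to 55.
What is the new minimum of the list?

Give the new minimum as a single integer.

Answer: -17

Derivation:
Old min = -19 (at index 3)
Change: A[3] -19 -> 55
Changed element WAS the min. Need to check: is 55 still <= all others?
  Min of remaining elements: -17
  New min = min(55, -17) = -17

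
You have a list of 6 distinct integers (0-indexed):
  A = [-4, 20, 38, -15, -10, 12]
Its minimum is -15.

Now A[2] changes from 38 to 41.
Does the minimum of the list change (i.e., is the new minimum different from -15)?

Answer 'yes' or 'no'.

Answer: no

Derivation:
Old min = -15
Change: A[2] 38 -> 41
Changed element was NOT the min; min changes only if 41 < -15.
New min = -15; changed? no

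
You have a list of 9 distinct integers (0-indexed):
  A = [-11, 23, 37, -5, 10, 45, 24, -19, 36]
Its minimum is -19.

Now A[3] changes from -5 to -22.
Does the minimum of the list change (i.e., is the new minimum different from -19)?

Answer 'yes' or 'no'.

Answer: yes

Derivation:
Old min = -19
Change: A[3] -5 -> -22
Changed element was NOT the min; min changes only if -22 < -19.
New min = -22; changed? yes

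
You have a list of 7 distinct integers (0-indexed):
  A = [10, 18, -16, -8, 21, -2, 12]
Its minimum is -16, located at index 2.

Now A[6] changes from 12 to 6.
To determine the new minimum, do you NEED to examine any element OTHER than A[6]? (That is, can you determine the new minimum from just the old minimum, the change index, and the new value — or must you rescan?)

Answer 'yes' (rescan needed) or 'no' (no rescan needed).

Old min = -16 at index 2
Change at index 6: 12 -> 6
Index 6 was NOT the min. New min = min(-16, 6). No rescan of other elements needed.
Needs rescan: no

Answer: no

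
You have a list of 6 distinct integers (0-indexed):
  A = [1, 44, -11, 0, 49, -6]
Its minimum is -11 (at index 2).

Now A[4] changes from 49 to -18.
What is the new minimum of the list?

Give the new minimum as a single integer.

Answer: -18

Derivation:
Old min = -11 (at index 2)
Change: A[4] 49 -> -18
Changed element was NOT the old min.
  New min = min(old_min, new_val) = min(-11, -18) = -18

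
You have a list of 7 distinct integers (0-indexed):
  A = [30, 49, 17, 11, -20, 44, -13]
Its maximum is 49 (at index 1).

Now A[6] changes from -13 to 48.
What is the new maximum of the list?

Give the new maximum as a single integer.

Old max = 49 (at index 1)
Change: A[6] -13 -> 48
Changed element was NOT the old max.
  New max = max(old_max, new_val) = max(49, 48) = 49

Answer: 49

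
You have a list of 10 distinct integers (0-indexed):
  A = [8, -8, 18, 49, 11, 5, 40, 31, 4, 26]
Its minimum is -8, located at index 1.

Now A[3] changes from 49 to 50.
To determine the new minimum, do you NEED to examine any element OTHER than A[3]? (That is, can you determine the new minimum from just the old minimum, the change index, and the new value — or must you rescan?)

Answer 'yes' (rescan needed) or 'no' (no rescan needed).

Answer: no

Derivation:
Old min = -8 at index 1
Change at index 3: 49 -> 50
Index 3 was NOT the min. New min = min(-8, 50). No rescan of other elements needed.
Needs rescan: no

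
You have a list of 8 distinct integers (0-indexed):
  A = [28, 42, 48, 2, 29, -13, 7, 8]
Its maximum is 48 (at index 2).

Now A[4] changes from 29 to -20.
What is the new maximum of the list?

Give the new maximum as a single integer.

Old max = 48 (at index 2)
Change: A[4] 29 -> -20
Changed element was NOT the old max.
  New max = max(old_max, new_val) = max(48, -20) = 48

Answer: 48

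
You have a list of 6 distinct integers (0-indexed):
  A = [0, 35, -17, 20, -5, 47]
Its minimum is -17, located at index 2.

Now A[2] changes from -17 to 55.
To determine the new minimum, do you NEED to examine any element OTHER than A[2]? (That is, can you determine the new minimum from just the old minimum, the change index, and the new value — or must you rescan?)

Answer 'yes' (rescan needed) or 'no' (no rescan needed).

Answer: yes

Derivation:
Old min = -17 at index 2
Change at index 2: -17 -> 55
Index 2 WAS the min and new value 55 > old min -17. Must rescan other elements to find the new min.
Needs rescan: yes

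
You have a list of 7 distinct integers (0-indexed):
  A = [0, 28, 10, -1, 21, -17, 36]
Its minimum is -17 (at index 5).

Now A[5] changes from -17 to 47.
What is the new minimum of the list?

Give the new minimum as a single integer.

Old min = -17 (at index 5)
Change: A[5] -17 -> 47
Changed element WAS the min. Need to check: is 47 still <= all others?
  Min of remaining elements: -1
  New min = min(47, -1) = -1

Answer: -1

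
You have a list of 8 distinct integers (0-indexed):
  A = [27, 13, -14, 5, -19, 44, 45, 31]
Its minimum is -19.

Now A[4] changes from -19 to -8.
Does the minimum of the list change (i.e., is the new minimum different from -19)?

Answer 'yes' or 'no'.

Answer: yes

Derivation:
Old min = -19
Change: A[4] -19 -> -8
Changed element was the min; new min must be rechecked.
New min = -14; changed? yes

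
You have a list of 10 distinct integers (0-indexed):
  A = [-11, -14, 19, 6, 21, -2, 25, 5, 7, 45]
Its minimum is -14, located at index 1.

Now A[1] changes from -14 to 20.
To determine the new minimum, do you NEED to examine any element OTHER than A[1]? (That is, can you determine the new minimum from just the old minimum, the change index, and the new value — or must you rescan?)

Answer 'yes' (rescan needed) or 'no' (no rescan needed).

Old min = -14 at index 1
Change at index 1: -14 -> 20
Index 1 WAS the min and new value 20 > old min -14. Must rescan other elements to find the new min.
Needs rescan: yes

Answer: yes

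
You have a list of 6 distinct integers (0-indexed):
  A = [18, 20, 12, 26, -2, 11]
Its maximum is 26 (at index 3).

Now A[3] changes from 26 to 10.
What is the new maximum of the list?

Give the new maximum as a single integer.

Answer: 20

Derivation:
Old max = 26 (at index 3)
Change: A[3] 26 -> 10
Changed element WAS the max -> may need rescan.
  Max of remaining elements: 20
  New max = max(10, 20) = 20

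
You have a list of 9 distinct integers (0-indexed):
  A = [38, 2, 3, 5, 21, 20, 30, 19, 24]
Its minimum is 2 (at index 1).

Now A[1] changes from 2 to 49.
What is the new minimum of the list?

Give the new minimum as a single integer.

Answer: 3

Derivation:
Old min = 2 (at index 1)
Change: A[1] 2 -> 49
Changed element WAS the min. Need to check: is 49 still <= all others?
  Min of remaining elements: 3
  New min = min(49, 3) = 3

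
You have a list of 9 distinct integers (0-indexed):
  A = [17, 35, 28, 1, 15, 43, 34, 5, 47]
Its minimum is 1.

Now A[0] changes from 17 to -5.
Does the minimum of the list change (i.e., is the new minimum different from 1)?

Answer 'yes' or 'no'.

Answer: yes

Derivation:
Old min = 1
Change: A[0] 17 -> -5
Changed element was NOT the min; min changes only if -5 < 1.
New min = -5; changed? yes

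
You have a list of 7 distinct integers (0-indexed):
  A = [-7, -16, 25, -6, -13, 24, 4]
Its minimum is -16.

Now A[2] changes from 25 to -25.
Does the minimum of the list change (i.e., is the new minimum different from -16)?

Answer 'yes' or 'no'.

Answer: yes

Derivation:
Old min = -16
Change: A[2] 25 -> -25
Changed element was NOT the min; min changes only if -25 < -16.
New min = -25; changed? yes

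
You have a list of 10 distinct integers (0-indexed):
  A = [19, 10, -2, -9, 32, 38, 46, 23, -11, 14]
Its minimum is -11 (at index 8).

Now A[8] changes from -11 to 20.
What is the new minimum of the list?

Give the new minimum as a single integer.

Old min = -11 (at index 8)
Change: A[8] -11 -> 20
Changed element WAS the min. Need to check: is 20 still <= all others?
  Min of remaining elements: -9
  New min = min(20, -9) = -9

Answer: -9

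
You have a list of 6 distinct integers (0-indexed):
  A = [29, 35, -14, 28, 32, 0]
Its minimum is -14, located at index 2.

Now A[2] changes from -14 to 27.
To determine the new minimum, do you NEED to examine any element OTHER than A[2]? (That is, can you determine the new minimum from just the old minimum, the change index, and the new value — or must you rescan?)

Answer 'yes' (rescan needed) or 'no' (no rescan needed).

Old min = -14 at index 2
Change at index 2: -14 -> 27
Index 2 WAS the min and new value 27 > old min -14. Must rescan other elements to find the new min.
Needs rescan: yes

Answer: yes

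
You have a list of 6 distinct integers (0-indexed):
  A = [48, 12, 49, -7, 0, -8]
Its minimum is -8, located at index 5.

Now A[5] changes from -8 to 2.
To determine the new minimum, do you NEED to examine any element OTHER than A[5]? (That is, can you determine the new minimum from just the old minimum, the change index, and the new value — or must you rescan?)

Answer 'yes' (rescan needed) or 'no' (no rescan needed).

Old min = -8 at index 5
Change at index 5: -8 -> 2
Index 5 WAS the min and new value 2 > old min -8. Must rescan other elements to find the new min.
Needs rescan: yes

Answer: yes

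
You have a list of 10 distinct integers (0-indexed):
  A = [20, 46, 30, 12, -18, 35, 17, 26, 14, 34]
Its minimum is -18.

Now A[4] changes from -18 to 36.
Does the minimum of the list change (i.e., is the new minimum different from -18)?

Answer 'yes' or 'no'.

Old min = -18
Change: A[4] -18 -> 36
Changed element was the min; new min must be rechecked.
New min = 12; changed? yes

Answer: yes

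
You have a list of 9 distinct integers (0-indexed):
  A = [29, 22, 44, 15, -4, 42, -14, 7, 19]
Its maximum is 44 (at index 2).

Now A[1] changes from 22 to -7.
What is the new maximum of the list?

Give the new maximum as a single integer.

Old max = 44 (at index 2)
Change: A[1] 22 -> -7
Changed element was NOT the old max.
  New max = max(old_max, new_val) = max(44, -7) = 44

Answer: 44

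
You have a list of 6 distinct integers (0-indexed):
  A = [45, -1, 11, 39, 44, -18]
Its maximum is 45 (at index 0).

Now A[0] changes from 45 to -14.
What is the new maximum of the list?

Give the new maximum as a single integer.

Old max = 45 (at index 0)
Change: A[0] 45 -> -14
Changed element WAS the max -> may need rescan.
  Max of remaining elements: 44
  New max = max(-14, 44) = 44

Answer: 44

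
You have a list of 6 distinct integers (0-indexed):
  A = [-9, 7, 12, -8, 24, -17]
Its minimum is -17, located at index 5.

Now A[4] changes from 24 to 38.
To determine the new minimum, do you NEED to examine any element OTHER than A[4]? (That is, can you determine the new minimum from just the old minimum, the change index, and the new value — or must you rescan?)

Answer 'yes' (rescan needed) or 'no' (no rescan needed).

Answer: no

Derivation:
Old min = -17 at index 5
Change at index 4: 24 -> 38
Index 4 was NOT the min. New min = min(-17, 38). No rescan of other elements needed.
Needs rescan: no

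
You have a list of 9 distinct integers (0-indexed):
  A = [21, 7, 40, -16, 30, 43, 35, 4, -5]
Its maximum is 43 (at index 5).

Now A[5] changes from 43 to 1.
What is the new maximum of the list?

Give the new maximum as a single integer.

Answer: 40

Derivation:
Old max = 43 (at index 5)
Change: A[5] 43 -> 1
Changed element WAS the max -> may need rescan.
  Max of remaining elements: 40
  New max = max(1, 40) = 40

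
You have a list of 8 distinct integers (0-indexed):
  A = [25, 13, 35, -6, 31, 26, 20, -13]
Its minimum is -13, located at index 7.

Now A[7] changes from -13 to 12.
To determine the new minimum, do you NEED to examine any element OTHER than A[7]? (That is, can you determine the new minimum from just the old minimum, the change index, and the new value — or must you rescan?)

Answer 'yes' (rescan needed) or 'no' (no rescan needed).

Answer: yes

Derivation:
Old min = -13 at index 7
Change at index 7: -13 -> 12
Index 7 WAS the min and new value 12 > old min -13. Must rescan other elements to find the new min.
Needs rescan: yes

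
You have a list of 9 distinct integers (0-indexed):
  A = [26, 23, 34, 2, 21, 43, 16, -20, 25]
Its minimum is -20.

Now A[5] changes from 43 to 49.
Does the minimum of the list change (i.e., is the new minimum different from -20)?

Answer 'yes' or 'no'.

Old min = -20
Change: A[5] 43 -> 49
Changed element was NOT the min; min changes only if 49 < -20.
New min = -20; changed? no

Answer: no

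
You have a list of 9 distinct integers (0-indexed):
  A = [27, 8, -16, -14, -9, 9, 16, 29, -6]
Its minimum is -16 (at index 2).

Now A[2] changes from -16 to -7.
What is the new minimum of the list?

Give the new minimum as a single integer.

Answer: -14

Derivation:
Old min = -16 (at index 2)
Change: A[2] -16 -> -7
Changed element WAS the min. Need to check: is -7 still <= all others?
  Min of remaining elements: -14
  New min = min(-7, -14) = -14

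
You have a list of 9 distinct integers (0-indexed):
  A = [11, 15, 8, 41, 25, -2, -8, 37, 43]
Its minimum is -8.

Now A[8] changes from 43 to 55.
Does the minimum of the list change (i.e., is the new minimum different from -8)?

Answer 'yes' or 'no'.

Old min = -8
Change: A[8] 43 -> 55
Changed element was NOT the min; min changes only if 55 < -8.
New min = -8; changed? no

Answer: no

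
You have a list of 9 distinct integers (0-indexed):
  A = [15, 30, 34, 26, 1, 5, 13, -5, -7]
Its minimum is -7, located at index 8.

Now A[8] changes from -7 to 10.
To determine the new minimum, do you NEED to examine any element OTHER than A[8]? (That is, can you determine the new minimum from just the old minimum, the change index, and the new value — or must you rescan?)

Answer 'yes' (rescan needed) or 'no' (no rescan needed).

Old min = -7 at index 8
Change at index 8: -7 -> 10
Index 8 WAS the min and new value 10 > old min -7. Must rescan other elements to find the new min.
Needs rescan: yes

Answer: yes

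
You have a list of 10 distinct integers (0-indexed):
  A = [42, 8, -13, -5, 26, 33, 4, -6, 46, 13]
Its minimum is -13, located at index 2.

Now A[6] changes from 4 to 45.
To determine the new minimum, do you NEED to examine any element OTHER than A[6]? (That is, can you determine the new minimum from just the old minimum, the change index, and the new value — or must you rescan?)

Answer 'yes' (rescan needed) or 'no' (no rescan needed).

Old min = -13 at index 2
Change at index 6: 4 -> 45
Index 6 was NOT the min. New min = min(-13, 45). No rescan of other elements needed.
Needs rescan: no

Answer: no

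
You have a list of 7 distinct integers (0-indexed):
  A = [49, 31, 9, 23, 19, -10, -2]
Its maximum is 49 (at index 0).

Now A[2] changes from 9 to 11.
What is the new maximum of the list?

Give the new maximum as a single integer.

Answer: 49

Derivation:
Old max = 49 (at index 0)
Change: A[2] 9 -> 11
Changed element was NOT the old max.
  New max = max(old_max, new_val) = max(49, 11) = 49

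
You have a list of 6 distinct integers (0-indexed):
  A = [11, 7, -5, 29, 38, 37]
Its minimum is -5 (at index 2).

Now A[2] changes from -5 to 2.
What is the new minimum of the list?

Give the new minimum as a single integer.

Answer: 2

Derivation:
Old min = -5 (at index 2)
Change: A[2] -5 -> 2
Changed element WAS the min. Need to check: is 2 still <= all others?
  Min of remaining elements: 7
  New min = min(2, 7) = 2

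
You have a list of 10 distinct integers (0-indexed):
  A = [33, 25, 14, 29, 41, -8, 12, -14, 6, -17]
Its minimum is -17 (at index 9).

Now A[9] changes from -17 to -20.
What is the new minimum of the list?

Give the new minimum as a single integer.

Old min = -17 (at index 9)
Change: A[9] -17 -> -20
Changed element WAS the min. Need to check: is -20 still <= all others?
  Min of remaining elements: -14
  New min = min(-20, -14) = -20

Answer: -20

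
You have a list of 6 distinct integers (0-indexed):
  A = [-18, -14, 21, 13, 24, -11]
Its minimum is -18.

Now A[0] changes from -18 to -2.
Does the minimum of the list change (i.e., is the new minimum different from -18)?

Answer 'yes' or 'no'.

Answer: yes

Derivation:
Old min = -18
Change: A[0] -18 -> -2
Changed element was the min; new min must be rechecked.
New min = -14; changed? yes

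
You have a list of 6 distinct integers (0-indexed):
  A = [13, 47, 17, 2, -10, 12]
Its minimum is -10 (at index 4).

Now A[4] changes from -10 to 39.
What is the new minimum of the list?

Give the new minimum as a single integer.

Old min = -10 (at index 4)
Change: A[4] -10 -> 39
Changed element WAS the min. Need to check: is 39 still <= all others?
  Min of remaining elements: 2
  New min = min(39, 2) = 2

Answer: 2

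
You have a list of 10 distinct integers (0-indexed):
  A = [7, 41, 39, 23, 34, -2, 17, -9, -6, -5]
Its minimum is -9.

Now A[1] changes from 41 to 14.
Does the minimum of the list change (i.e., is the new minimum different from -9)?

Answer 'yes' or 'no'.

Old min = -9
Change: A[1] 41 -> 14
Changed element was NOT the min; min changes only if 14 < -9.
New min = -9; changed? no

Answer: no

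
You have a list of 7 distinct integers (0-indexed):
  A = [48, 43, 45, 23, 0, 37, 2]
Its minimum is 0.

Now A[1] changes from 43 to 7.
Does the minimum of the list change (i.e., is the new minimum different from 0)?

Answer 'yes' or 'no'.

Old min = 0
Change: A[1] 43 -> 7
Changed element was NOT the min; min changes only if 7 < 0.
New min = 0; changed? no

Answer: no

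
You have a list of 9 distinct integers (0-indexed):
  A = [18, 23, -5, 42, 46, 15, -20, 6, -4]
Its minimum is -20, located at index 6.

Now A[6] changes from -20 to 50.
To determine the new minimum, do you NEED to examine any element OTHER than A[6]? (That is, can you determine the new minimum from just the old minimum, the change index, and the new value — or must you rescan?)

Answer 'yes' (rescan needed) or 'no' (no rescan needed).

Old min = -20 at index 6
Change at index 6: -20 -> 50
Index 6 WAS the min and new value 50 > old min -20. Must rescan other elements to find the new min.
Needs rescan: yes

Answer: yes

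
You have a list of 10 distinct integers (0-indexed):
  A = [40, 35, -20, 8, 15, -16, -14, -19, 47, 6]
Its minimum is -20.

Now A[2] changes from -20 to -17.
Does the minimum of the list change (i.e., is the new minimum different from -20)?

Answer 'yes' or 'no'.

Old min = -20
Change: A[2] -20 -> -17
Changed element was the min; new min must be rechecked.
New min = -19; changed? yes

Answer: yes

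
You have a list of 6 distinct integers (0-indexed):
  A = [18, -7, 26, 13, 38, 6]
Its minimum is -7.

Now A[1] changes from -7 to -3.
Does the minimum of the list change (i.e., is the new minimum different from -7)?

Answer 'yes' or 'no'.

Old min = -7
Change: A[1] -7 -> -3
Changed element was the min; new min must be rechecked.
New min = -3; changed? yes

Answer: yes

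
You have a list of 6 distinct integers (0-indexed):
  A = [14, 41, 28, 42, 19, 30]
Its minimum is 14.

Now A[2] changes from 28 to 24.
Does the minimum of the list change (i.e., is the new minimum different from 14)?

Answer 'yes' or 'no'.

Old min = 14
Change: A[2] 28 -> 24
Changed element was NOT the min; min changes only if 24 < 14.
New min = 14; changed? no

Answer: no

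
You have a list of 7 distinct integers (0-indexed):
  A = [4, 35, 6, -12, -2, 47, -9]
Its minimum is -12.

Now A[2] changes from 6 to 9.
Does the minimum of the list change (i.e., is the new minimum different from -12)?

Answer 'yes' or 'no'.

Answer: no

Derivation:
Old min = -12
Change: A[2] 6 -> 9
Changed element was NOT the min; min changes only if 9 < -12.
New min = -12; changed? no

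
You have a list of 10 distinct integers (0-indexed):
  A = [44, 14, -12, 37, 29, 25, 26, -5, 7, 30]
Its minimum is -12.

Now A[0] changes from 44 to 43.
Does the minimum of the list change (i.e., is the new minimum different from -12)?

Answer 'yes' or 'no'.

Answer: no

Derivation:
Old min = -12
Change: A[0] 44 -> 43
Changed element was NOT the min; min changes only if 43 < -12.
New min = -12; changed? no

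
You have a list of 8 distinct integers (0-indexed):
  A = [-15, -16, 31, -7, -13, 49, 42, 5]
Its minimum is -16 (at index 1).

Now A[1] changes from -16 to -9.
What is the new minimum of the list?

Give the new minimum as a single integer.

Old min = -16 (at index 1)
Change: A[1] -16 -> -9
Changed element WAS the min. Need to check: is -9 still <= all others?
  Min of remaining elements: -15
  New min = min(-9, -15) = -15

Answer: -15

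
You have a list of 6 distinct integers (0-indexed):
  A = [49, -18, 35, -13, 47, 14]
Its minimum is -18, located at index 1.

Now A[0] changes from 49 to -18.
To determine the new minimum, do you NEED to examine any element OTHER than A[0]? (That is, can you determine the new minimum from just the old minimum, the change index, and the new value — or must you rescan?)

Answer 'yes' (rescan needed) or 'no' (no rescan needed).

Answer: no

Derivation:
Old min = -18 at index 1
Change at index 0: 49 -> -18
Index 0 was NOT the min. New min = min(-18, -18). No rescan of other elements needed.
Needs rescan: no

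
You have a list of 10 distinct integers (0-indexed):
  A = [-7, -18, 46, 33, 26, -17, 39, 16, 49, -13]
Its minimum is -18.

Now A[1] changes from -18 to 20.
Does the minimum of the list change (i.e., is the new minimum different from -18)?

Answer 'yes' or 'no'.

Answer: yes

Derivation:
Old min = -18
Change: A[1] -18 -> 20
Changed element was the min; new min must be rechecked.
New min = -17; changed? yes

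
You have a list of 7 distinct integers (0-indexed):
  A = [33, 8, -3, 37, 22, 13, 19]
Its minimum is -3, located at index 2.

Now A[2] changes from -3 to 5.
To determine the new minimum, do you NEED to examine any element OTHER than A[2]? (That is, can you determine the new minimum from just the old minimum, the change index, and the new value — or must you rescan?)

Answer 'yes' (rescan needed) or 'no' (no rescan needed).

Answer: yes

Derivation:
Old min = -3 at index 2
Change at index 2: -3 -> 5
Index 2 WAS the min and new value 5 > old min -3. Must rescan other elements to find the new min.
Needs rescan: yes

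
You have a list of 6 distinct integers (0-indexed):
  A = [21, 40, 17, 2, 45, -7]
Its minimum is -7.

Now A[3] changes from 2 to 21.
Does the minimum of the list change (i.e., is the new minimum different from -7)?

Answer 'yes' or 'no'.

Old min = -7
Change: A[3] 2 -> 21
Changed element was NOT the min; min changes only if 21 < -7.
New min = -7; changed? no

Answer: no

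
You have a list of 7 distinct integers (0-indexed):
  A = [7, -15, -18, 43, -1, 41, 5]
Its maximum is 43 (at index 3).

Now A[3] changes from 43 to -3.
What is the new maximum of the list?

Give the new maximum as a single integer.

Old max = 43 (at index 3)
Change: A[3] 43 -> -3
Changed element WAS the max -> may need rescan.
  Max of remaining elements: 41
  New max = max(-3, 41) = 41

Answer: 41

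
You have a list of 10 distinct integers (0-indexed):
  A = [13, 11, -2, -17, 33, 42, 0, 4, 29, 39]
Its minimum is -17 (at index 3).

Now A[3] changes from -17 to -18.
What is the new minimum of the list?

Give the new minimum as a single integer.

Old min = -17 (at index 3)
Change: A[3] -17 -> -18
Changed element WAS the min. Need to check: is -18 still <= all others?
  Min of remaining elements: -2
  New min = min(-18, -2) = -18

Answer: -18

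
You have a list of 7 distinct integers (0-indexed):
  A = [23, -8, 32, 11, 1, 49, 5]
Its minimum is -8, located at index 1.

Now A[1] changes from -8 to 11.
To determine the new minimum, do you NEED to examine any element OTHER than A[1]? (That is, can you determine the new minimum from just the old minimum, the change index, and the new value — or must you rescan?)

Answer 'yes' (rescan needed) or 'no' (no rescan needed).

Old min = -8 at index 1
Change at index 1: -8 -> 11
Index 1 WAS the min and new value 11 > old min -8. Must rescan other elements to find the new min.
Needs rescan: yes

Answer: yes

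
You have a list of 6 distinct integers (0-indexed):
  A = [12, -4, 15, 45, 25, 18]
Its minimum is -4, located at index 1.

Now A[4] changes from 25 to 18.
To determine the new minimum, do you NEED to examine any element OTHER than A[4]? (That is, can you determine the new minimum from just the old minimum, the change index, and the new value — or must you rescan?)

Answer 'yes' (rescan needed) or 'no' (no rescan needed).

Old min = -4 at index 1
Change at index 4: 25 -> 18
Index 4 was NOT the min. New min = min(-4, 18). No rescan of other elements needed.
Needs rescan: no

Answer: no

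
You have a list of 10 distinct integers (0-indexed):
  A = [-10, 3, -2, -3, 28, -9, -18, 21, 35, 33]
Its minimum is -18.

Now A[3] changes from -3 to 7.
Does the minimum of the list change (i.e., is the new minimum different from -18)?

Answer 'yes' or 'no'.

Answer: no

Derivation:
Old min = -18
Change: A[3] -3 -> 7
Changed element was NOT the min; min changes only if 7 < -18.
New min = -18; changed? no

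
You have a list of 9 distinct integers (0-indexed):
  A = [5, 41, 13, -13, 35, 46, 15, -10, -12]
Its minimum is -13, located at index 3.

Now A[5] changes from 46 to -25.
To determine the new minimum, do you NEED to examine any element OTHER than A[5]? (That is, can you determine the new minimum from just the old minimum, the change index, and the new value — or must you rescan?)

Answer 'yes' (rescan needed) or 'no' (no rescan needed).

Old min = -13 at index 3
Change at index 5: 46 -> -25
Index 5 was NOT the min. New min = min(-13, -25). No rescan of other elements needed.
Needs rescan: no

Answer: no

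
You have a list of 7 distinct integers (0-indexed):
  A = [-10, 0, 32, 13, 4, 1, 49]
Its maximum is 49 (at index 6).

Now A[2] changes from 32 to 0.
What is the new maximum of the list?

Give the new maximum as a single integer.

Old max = 49 (at index 6)
Change: A[2] 32 -> 0
Changed element was NOT the old max.
  New max = max(old_max, new_val) = max(49, 0) = 49

Answer: 49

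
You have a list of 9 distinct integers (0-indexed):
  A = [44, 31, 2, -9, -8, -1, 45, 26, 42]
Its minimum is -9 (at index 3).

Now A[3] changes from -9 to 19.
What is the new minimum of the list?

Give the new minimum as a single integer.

Answer: -8

Derivation:
Old min = -9 (at index 3)
Change: A[3] -9 -> 19
Changed element WAS the min. Need to check: is 19 still <= all others?
  Min of remaining elements: -8
  New min = min(19, -8) = -8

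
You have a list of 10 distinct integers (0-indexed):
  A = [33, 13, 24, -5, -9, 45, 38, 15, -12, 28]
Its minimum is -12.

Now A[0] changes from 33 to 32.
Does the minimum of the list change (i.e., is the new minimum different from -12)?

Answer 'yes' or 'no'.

Answer: no

Derivation:
Old min = -12
Change: A[0] 33 -> 32
Changed element was NOT the min; min changes only if 32 < -12.
New min = -12; changed? no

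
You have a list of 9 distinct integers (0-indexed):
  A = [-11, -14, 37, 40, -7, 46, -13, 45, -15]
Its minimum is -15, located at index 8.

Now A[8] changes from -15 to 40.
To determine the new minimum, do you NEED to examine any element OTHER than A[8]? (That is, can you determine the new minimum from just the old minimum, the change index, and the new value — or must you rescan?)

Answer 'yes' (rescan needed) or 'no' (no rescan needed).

Answer: yes

Derivation:
Old min = -15 at index 8
Change at index 8: -15 -> 40
Index 8 WAS the min and new value 40 > old min -15. Must rescan other elements to find the new min.
Needs rescan: yes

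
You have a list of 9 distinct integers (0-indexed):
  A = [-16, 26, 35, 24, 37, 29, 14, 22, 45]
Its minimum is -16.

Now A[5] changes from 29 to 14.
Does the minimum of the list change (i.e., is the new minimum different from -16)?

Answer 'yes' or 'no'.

Answer: no

Derivation:
Old min = -16
Change: A[5] 29 -> 14
Changed element was NOT the min; min changes only if 14 < -16.
New min = -16; changed? no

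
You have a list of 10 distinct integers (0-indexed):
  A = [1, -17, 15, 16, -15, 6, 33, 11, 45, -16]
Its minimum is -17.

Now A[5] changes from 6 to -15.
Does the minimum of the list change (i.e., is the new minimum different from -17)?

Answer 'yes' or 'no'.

Old min = -17
Change: A[5] 6 -> -15
Changed element was NOT the min; min changes only if -15 < -17.
New min = -17; changed? no

Answer: no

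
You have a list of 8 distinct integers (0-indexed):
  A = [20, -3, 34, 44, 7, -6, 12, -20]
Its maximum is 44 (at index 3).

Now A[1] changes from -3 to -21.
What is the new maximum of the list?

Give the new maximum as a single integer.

Old max = 44 (at index 3)
Change: A[1] -3 -> -21
Changed element was NOT the old max.
  New max = max(old_max, new_val) = max(44, -21) = 44

Answer: 44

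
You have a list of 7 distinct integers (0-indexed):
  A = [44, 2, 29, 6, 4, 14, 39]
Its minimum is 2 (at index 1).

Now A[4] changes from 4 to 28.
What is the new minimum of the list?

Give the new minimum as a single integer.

Old min = 2 (at index 1)
Change: A[4] 4 -> 28
Changed element was NOT the old min.
  New min = min(old_min, new_val) = min(2, 28) = 2

Answer: 2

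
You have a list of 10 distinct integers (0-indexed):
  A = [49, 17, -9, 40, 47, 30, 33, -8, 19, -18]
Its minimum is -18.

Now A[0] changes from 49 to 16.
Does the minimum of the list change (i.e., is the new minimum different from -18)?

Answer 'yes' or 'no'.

Answer: no

Derivation:
Old min = -18
Change: A[0] 49 -> 16
Changed element was NOT the min; min changes only if 16 < -18.
New min = -18; changed? no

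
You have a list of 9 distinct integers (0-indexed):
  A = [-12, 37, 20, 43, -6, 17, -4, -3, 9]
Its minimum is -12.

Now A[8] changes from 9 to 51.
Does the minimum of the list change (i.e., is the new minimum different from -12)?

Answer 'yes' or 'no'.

Answer: no

Derivation:
Old min = -12
Change: A[8] 9 -> 51
Changed element was NOT the min; min changes only if 51 < -12.
New min = -12; changed? no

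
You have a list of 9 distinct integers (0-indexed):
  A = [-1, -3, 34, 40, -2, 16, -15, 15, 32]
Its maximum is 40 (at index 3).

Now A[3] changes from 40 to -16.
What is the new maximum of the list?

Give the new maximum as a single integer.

Old max = 40 (at index 3)
Change: A[3] 40 -> -16
Changed element WAS the max -> may need rescan.
  Max of remaining elements: 34
  New max = max(-16, 34) = 34

Answer: 34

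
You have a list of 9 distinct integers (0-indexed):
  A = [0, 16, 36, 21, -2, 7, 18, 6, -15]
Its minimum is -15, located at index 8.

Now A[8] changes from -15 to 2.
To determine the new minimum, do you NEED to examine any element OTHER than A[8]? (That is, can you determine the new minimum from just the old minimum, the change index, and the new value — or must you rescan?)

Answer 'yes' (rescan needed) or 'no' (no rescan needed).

Old min = -15 at index 8
Change at index 8: -15 -> 2
Index 8 WAS the min and new value 2 > old min -15. Must rescan other elements to find the new min.
Needs rescan: yes

Answer: yes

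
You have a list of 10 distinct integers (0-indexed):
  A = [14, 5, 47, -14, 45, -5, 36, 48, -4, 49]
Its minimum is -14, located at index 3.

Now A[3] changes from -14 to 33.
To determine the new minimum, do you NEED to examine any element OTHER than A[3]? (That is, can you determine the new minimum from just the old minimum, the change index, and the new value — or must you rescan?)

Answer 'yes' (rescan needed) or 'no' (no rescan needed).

Answer: yes

Derivation:
Old min = -14 at index 3
Change at index 3: -14 -> 33
Index 3 WAS the min and new value 33 > old min -14. Must rescan other elements to find the new min.
Needs rescan: yes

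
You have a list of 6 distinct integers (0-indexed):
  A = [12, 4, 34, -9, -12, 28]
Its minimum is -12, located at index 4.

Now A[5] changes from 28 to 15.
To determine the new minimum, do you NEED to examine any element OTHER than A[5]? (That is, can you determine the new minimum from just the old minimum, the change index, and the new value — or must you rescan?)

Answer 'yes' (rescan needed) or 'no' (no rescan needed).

Answer: no

Derivation:
Old min = -12 at index 4
Change at index 5: 28 -> 15
Index 5 was NOT the min. New min = min(-12, 15). No rescan of other elements needed.
Needs rescan: no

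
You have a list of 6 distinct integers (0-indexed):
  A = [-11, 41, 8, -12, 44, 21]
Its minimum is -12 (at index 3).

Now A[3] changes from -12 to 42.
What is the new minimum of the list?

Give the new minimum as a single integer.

Answer: -11

Derivation:
Old min = -12 (at index 3)
Change: A[3] -12 -> 42
Changed element WAS the min. Need to check: is 42 still <= all others?
  Min of remaining elements: -11
  New min = min(42, -11) = -11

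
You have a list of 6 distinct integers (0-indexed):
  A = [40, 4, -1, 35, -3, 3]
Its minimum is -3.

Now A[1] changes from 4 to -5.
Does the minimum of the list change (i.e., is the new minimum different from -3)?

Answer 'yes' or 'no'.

Answer: yes

Derivation:
Old min = -3
Change: A[1] 4 -> -5
Changed element was NOT the min; min changes only if -5 < -3.
New min = -5; changed? yes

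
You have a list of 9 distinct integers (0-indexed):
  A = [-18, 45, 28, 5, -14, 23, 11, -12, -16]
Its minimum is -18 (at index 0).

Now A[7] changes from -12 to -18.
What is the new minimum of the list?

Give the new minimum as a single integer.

Answer: -18

Derivation:
Old min = -18 (at index 0)
Change: A[7] -12 -> -18
Changed element was NOT the old min.
  New min = min(old_min, new_val) = min(-18, -18) = -18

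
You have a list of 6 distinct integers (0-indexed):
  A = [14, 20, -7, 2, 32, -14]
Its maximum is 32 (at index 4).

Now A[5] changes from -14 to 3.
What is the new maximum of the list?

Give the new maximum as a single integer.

Old max = 32 (at index 4)
Change: A[5] -14 -> 3
Changed element was NOT the old max.
  New max = max(old_max, new_val) = max(32, 3) = 32

Answer: 32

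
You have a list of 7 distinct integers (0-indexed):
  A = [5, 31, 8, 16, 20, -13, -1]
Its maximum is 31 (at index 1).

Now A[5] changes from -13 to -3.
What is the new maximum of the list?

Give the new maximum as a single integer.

Answer: 31

Derivation:
Old max = 31 (at index 1)
Change: A[5] -13 -> -3
Changed element was NOT the old max.
  New max = max(old_max, new_val) = max(31, -3) = 31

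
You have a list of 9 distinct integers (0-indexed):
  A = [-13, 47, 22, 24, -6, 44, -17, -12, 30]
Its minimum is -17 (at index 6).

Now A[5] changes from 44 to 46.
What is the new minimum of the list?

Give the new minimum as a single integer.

Answer: -17

Derivation:
Old min = -17 (at index 6)
Change: A[5] 44 -> 46
Changed element was NOT the old min.
  New min = min(old_min, new_val) = min(-17, 46) = -17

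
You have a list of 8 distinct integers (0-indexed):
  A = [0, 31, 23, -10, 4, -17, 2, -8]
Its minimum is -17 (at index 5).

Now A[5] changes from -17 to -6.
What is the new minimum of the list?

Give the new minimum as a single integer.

Answer: -10

Derivation:
Old min = -17 (at index 5)
Change: A[5] -17 -> -6
Changed element WAS the min. Need to check: is -6 still <= all others?
  Min of remaining elements: -10
  New min = min(-6, -10) = -10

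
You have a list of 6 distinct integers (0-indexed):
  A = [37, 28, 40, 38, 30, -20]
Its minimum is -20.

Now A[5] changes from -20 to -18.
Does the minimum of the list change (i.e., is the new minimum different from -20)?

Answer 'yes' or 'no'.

Old min = -20
Change: A[5] -20 -> -18
Changed element was the min; new min must be rechecked.
New min = -18; changed? yes

Answer: yes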